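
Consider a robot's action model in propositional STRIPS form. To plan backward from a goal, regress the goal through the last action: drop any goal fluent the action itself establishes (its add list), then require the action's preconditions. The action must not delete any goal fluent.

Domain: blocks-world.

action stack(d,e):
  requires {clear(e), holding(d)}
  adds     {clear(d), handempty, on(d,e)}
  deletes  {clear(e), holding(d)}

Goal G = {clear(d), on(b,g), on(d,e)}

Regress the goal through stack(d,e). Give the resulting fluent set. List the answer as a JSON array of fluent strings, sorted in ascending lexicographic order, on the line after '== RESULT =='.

Compute (G \ add) ∪ pre:
  G ∩ del = {}  (empty — regression defined)
  G \ add = {clear(d), on(b,g), on(d,e)} \ {clear(d), handempty, on(d,e)} = {on(b,g)}
  ∪ pre   = {on(b,g)} ∪ {clear(e), holding(d)}
          = {clear(e), holding(d), on(b,g)}

== RESULT ==
["clear(e)", "holding(d)", "on(b,g)"]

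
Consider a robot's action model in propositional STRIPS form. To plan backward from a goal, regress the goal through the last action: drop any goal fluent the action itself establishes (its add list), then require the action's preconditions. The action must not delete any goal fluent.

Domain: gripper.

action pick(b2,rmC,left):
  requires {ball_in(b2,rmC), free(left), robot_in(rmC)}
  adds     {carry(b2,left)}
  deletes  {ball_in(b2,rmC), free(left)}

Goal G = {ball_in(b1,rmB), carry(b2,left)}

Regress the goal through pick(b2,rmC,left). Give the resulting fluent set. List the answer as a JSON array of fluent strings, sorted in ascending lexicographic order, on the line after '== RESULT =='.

Regress:
  G ∩ del = {}  (empty — regression defined)
  G \ add = {ball_in(b1,rmB), carry(b2,left)} \ {carry(b2,left)} = {ball_in(b1,rmB)}
  ∪ pre   = {ball_in(b1,rmB)} ∪ {ball_in(b2,rmC), free(left), robot_in(rmC)}
          = {ball_in(b1,rmB), ball_in(b2,rmC), free(left), robot_in(rmC)}

== RESULT ==
["ball_in(b1,rmB)", "ball_in(b2,rmC)", "free(left)", "robot_in(rmC)"]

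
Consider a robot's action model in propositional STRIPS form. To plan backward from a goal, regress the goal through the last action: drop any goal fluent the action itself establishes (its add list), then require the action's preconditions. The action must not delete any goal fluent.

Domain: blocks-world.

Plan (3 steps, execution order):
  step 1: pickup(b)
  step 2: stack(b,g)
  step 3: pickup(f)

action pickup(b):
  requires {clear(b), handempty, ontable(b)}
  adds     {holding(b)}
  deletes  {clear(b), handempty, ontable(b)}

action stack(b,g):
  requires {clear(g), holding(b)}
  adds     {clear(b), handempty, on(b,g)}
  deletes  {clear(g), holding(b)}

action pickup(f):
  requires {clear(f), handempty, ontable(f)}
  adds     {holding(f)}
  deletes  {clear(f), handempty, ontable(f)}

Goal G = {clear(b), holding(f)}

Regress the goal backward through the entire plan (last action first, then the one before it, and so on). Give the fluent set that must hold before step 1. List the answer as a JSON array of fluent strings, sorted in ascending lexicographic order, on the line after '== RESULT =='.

Regress step by step:
  through step 3 (pickup(f)): drop {holding(f)}, keep {clear(b)}, require {clear(f), handempty, ontable(f)}
    → {clear(b), clear(f), handempty, ontable(f)}
  through step 2 (stack(b,g)): drop {clear(b), handempty}, keep {clear(f), ontable(f)}, require {clear(g), holding(b)}
    → {clear(f), clear(g), holding(b), ontable(f)}
  through step 1 (pickup(b)): drop {holding(b)}, keep {clear(f), clear(g), ontable(f)}, require {clear(b), handempty, ontable(b)}
    → {clear(b), clear(f), clear(g), handempty, ontable(b), ontable(f)}

== RESULT ==
["clear(b)", "clear(f)", "clear(g)", "handempty", "ontable(b)", "ontable(f)"]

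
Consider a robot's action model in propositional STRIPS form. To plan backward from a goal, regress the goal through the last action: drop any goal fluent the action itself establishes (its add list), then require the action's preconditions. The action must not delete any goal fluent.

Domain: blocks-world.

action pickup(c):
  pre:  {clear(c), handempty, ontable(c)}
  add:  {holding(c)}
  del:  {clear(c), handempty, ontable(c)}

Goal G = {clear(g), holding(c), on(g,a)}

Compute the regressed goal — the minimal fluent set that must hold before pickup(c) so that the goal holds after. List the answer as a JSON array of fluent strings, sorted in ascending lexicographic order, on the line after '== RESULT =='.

Compute (G \ add) ∪ pre:
  G ∩ del = {}  (empty — regression defined)
  G \ add = {clear(g), holding(c), on(g,a)} \ {holding(c)} = {clear(g), on(g,a)}
  ∪ pre   = {clear(g), on(g,a)} ∪ {clear(c), handempty, ontable(c)}
          = {clear(c), clear(g), handempty, on(g,a), ontable(c)}

== RESULT ==
["clear(c)", "clear(g)", "handempty", "on(g,a)", "ontable(c)"]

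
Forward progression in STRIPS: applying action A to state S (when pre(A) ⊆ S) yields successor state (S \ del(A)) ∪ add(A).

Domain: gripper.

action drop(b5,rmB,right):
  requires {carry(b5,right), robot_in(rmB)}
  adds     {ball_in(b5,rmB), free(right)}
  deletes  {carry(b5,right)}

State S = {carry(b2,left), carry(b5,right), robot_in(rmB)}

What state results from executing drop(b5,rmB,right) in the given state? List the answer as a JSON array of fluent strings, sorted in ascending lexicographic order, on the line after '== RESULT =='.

Compute (S \ del) ∪ add:
  pre ⊆ S: {carry(b5,right), robot_in(rmB)} ⊆ S  — applicable
  S \ del = {carry(b2,left), robot_in(rmB)}
  ∪ add   = {ball_in(b5,rmB), carry(b2,left), free(right), robot_in(rmB)}

== RESULT ==
["ball_in(b5,rmB)", "carry(b2,left)", "free(right)", "robot_in(rmB)"]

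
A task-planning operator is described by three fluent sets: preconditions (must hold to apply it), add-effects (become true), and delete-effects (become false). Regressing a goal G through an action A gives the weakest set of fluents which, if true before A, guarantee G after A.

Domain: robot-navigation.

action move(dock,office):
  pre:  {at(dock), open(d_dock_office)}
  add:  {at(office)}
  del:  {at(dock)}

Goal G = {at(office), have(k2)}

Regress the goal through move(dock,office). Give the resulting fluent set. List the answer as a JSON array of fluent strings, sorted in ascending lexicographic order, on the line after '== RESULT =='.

Regress:
  G ∩ del = {}  (empty — regression defined)
  G \ add = {at(office), have(k2)} \ {at(office)} = {have(k2)}
  ∪ pre   = {have(k2)} ∪ {at(dock), open(d_dock_office)}
          = {at(dock), have(k2), open(d_dock_office)}

== RESULT ==
["at(dock)", "have(k2)", "open(d_dock_office)"]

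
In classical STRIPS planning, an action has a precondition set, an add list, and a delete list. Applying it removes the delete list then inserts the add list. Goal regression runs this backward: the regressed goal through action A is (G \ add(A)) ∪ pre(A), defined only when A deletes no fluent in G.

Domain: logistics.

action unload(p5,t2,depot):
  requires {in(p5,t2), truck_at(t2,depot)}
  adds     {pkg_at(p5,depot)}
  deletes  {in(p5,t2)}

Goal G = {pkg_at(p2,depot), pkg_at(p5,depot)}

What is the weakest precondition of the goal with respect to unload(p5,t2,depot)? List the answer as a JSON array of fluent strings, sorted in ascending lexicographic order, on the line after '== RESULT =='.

Regress:
  G ∩ del = {}  (empty — regression defined)
  G \ add = {pkg_at(p2,depot), pkg_at(p5,depot)} \ {pkg_at(p5,depot)} = {pkg_at(p2,depot)}
  ∪ pre   = {pkg_at(p2,depot)} ∪ {in(p5,t2), truck_at(t2,depot)}
          = {in(p5,t2), pkg_at(p2,depot), truck_at(t2,depot)}

== RESULT ==
["in(p5,t2)", "pkg_at(p2,depot)", "truck_at(t2,depot)"]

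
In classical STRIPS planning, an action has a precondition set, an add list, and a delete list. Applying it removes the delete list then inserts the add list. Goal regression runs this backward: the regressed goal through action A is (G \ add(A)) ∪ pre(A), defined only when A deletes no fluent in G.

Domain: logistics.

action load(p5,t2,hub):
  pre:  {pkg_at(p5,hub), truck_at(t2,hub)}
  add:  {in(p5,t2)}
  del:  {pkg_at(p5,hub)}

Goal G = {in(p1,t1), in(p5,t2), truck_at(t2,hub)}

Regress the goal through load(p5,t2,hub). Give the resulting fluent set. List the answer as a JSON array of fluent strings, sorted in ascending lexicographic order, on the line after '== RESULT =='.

Regress:
  G ∩ del = {}  (empty — regression defined)
  G \ add = {in(p1,t1), in(p5,t2), truck_at(t2,hub)} \ {in(p5,t2)} = {in(p1,t1), truck_at(t2,hub)}
  ∪ pre   = {in(p1,t1), truck_at(t2,hub)} ∪ {pkg_at(p5,hub), truck_at(t2,hub)}
          = {in(p1,t1), pkg_at(p5,hub), truck_at(t2,hub)}

== RESULT ==
["in(p1,t1)", "pkg_at(p5,hub)", "truck_at(t2,hub)"]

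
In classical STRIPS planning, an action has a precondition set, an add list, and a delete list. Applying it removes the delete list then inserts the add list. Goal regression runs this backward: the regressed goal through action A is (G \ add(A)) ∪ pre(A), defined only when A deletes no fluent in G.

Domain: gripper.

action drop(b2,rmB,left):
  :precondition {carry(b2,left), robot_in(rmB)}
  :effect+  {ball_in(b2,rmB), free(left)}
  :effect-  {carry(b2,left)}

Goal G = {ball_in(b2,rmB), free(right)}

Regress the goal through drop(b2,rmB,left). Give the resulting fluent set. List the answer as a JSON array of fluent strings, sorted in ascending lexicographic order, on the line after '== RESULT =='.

Regress:
  G ∩ del = {}  (empty — regression defined)
  G \ add = {ball_in(b2,rmB), free(right)} \ {ball_in(b2,rmB), free(left)} = {free(right)}
  ∪ pre   = {free(right)} ∪ {carry(b2,left), robot_in(rmB)}
          = {carry(b2,left), free(right), robot_in(rmB)}

== RESULT ==
["carry(b2,left)", "free(right)", "robot_in(rmB)"]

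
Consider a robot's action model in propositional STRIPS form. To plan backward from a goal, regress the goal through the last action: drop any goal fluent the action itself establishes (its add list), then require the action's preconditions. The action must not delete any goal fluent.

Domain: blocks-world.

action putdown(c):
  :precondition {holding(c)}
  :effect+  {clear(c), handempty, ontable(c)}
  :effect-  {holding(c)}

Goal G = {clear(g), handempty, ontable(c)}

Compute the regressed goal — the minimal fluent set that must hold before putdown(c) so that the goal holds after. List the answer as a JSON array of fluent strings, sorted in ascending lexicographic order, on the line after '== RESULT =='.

Compute (G \ add) ∪ pre:
  G ∩ del = {}  (empty — regression defined)
  G \ add = {clear(g), handempty, ontable(c)} \ {clear(c), handempty, ontable(c)} = {clear(g)}
  ∪ pre   = {clear(g)} ∪ {holding(c)}
          = {clear(g), holding(c)}

== RESULT ==
["clear(g)", "holding(c)"]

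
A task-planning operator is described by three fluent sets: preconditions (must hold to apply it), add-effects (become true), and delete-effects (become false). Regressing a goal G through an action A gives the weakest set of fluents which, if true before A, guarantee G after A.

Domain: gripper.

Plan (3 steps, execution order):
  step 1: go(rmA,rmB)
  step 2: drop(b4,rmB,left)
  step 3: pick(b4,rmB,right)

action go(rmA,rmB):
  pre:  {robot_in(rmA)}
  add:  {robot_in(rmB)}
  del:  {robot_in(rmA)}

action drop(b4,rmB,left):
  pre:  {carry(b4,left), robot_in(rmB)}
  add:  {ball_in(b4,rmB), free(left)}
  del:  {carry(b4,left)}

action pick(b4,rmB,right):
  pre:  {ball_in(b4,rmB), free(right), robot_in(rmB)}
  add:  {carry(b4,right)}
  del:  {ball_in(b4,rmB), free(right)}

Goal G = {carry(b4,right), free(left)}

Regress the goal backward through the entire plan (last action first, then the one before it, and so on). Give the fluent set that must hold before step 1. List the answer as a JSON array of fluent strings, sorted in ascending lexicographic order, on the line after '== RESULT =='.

Work backward from the goal:
  through step 3 (pick(b4,rmB,right)): drop {carry(b4,right)}, keep {free(left)}, require {ball_in(b4,rmB), free(right), robot_in(rmB)}
    → {ball_in(b4,rmB), free(left), free(right), robot_in(rmB)}
  through step 2 (drop(b4,rmB,left)): drop {ball_in(b4,rmB), free(left)}, keep {free(right), robot_in(rmB)}, require {carry(b4,left), robot_in(rmB)}
    → {carry(b4,left), free(right), robot_in(rmB)}
  through step 1 (go(rmA,rmB)): drop {robot_in(rmB)}, keep {carry(b4,left), free(right)}, require {robot_in(rmA)}
    → {carry(b4,left), free(right), robot_in(rmA)}

== RESULT ==
["carry(b4,left)", "free(right)", "robot_in(rmA)"]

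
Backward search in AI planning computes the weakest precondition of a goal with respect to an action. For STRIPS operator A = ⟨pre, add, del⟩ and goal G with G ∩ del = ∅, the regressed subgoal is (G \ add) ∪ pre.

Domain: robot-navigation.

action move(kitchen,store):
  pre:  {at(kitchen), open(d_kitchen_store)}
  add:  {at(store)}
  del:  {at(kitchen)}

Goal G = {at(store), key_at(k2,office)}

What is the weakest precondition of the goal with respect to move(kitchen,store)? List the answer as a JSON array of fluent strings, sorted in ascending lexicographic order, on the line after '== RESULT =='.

Compute (G \ add) ∪ pre:
  G ∩ del = {}  (empty — regression defined)
  G \ add = {at(store), key_at(k2,office)} \ {at(store)} = {key_at(k2,office)}
  ∪ pre   = {key_at(k2,office)} ∪ {at(kitchen), open(d_kitchen_store)}
          = {at(kitchen), key_at(k2,office), open(d_kitchen_store)}

== RESULT ==
["at(kitchen)", "key_at(k2,office)", "open(d_kitchen_store)"]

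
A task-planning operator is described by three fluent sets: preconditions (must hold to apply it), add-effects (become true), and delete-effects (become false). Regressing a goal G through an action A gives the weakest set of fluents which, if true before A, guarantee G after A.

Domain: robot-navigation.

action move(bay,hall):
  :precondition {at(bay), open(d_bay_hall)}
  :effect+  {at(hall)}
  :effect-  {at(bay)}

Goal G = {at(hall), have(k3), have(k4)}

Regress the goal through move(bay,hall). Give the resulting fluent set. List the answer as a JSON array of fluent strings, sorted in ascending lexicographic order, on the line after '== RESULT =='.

Regress:
  G ∩ del = {}  (empty — regression defined)
  G \ add = {at(hall), have(k3), have(k4)} \ {at(hall)} = {have(k3), have(k4)}
  ∪ pre   = {have(k3), have(k4)} ∪ {at(bay), open(d_bay_hall)}
          = {at(bay), have(k3), have(k4), open(d_bay_hall)}

== RESULT ==
["at(bay)", "have(k3)", "have(k4)", "open(d_bay_hall)"]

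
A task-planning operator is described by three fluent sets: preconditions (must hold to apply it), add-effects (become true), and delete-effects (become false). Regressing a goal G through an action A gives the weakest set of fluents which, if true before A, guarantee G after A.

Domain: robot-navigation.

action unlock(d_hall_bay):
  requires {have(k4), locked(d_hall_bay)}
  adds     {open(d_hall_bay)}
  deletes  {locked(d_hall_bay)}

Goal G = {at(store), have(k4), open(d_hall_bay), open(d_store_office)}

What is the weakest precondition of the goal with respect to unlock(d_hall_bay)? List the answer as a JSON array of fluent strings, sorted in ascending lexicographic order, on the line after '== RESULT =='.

Compute (G \ add) ∪ pre:
  G ∩ del = {}  (empty — regression defined)
  G \ add = {at(store), have(k4), open(d_hall_bay), open(d_store_office)} \ {open(d_hall_bay)} = {at(store), have(k4), open(d_store_office)}
  ∪ pre   = {at(store), have(k4), open(d_store_office)} ∪ {have(k4), locked(d_hall_bay)}
          = {at(store), have(k4), locked(d_hall_bay), open(d_store_office)}

== RESULT ==
["at(store)", "have(k4)", "locked(d_hall_bay)", "open(d_store_office)"]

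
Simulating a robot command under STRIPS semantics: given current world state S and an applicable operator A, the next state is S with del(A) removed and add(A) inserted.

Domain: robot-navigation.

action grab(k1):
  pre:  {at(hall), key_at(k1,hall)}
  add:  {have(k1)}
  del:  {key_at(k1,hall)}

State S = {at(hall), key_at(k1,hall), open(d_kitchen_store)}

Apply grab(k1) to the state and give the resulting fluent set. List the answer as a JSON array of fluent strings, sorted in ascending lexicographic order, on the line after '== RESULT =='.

Compute (S \ del) ∪ add:
  pre ⊆ S: {at(hall), key_at(k1,hall)} ⊆ S  — applicable
  S \ del = {at(hall), open(d_kitchen_store)}
  ∪ add   = {at(hall), have(k1), open(d_kitchen_store)}

== RESULT ==
["at(hall)", "have(k1)", "open(d_kitchen_store)"]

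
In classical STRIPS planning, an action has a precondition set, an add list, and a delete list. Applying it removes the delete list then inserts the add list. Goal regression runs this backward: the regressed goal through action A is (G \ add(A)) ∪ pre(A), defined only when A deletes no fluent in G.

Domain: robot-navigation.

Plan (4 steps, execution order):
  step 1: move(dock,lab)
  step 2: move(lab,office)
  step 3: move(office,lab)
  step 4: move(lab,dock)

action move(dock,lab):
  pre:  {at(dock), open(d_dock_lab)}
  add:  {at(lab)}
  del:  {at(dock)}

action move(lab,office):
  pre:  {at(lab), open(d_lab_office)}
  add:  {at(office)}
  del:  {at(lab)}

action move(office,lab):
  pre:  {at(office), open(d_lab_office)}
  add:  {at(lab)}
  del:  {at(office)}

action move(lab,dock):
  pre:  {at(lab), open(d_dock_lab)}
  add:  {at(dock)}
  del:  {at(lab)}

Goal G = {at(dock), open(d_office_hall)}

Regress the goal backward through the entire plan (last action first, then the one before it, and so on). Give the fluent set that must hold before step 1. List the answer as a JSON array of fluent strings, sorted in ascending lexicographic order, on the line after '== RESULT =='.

Work backward from the goal:
  through step 4 (move(lab,dock)): drop {at(dock)}, keep {open(d_office_hall)}, require {at(lab), open(d_dock_lab)}
    → {at(lab), open(d_dock_lab), open(d_office_hall)}
  through step 3 (move(office,lab)): drop {at(lab)}, keep {open(d_dock_lab), open(d_office_hall)}, require {at(office), open(d_lab_office)}
    → {at(office), open(d_dock_lab), open(d_lab_office), open(d_office_hall)}
  through step 2 (move(lab,office)): drop {at(office)}, keep {open(d_dock_lab), open(d_lab_office), open(d_office_hall)}, require {at(lab), open(d_lab_office)}
    → {at(lab), open(d_dock_lab), open(d_lab_office), open(d_office_hall)}
  through step 1 (move(dock,lab)): drop {at(lab)}, keep {open(d_dock_lab), open(d_lab_office), open(d_office_hall)}, require {at(dock), open(d_dock_lab)}
    → {at(dock), open(d_dock_lab), open(d_lab_office), open(d_office_hall)}

== RESULT ==
["at(dock)", "open(d_dock_lab)", "open(d_lab_office)", "open(d_office_hall)"]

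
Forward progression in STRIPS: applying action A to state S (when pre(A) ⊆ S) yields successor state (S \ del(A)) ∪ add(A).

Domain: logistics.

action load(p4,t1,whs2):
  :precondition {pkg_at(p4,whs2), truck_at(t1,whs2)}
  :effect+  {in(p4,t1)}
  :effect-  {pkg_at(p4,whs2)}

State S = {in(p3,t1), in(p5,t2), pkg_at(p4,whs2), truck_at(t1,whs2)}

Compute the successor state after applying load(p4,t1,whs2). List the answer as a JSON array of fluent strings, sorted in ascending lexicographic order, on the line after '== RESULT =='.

Progress:
  pre ⊆ S: {pkg_at(p4,whs2), truck_at(t1,whs2)} ⊆ S  — applicable
  S \ del = {in(p3,t1), in(p5,t2), truck_at(t1,whs2)}
  ∪ add   = {in(p3,t1), in(p4,t1), in(p5,t2), truck_at(t1,whs2)}

== RESULT ==
["in(p3,t1)", "in(p4,t1)", "in(p5,t2)", "truck_at(t1,whs2)"]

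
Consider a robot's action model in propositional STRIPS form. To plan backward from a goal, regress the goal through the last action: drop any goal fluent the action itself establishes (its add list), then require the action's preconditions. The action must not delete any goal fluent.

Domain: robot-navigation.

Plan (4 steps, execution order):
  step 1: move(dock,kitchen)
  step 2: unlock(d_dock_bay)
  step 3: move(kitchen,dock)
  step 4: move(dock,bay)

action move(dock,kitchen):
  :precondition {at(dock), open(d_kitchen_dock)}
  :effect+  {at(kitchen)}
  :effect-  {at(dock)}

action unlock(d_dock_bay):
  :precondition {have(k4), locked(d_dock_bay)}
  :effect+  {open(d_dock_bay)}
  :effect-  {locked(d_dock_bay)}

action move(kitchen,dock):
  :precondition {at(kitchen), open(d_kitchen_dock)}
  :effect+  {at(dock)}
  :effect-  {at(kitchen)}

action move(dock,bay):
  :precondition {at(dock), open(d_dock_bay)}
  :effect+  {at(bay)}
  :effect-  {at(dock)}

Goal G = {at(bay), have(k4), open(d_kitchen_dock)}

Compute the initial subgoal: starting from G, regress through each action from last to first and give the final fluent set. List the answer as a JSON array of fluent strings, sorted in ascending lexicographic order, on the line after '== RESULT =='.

Regress step by step:
  through step 4 (move(dock,bay)): drop {at(bay)}, keep {have(k4), open(d_kitchen_dock)}, require {at(dock), open(d_dock_bay)}
    → {at(dock), have(k4), open(d_dock_bay), open(d_kitchen_dock)}
  through step 3 (move(kitchen,dock)): drop {at(dock)}, keep {have(k4), open(d_dock_bay), open(d_kitchen_dock)}, require {at(kitchen), open(d_kitchen_dock)}
    → {at(kitchen), have(k4), open(d_dock_bay), open(d_kitchen_dock)}
  through step 2 (unlock(d_dock_bay)): drop {open(d_dock_bay)}, keep {at(kitchen), have(k4), open(d_kitchen_dock)}, require {have(k4), locked(d_dock_bay)}
    → {at(kitchen), have(k4), locked(d_dock_bay), open(d_kitchen_dock)}
  through step 1 (move(dock,kitchen)): drop {at(kitchen)}, keep {have(k4), locked(d_dock_bay), open(d_kitchen_dock)}, require {at(dock), open(d_kitchen_dock)}
    → {at(dock), have(k4), locked(d_dock_bay), open(d_kitchen_dock)}

== RESULT ==
["at(dock)", "have(k4)", "locked(d_dock_bay)", "open(d_kitchen_dock)"]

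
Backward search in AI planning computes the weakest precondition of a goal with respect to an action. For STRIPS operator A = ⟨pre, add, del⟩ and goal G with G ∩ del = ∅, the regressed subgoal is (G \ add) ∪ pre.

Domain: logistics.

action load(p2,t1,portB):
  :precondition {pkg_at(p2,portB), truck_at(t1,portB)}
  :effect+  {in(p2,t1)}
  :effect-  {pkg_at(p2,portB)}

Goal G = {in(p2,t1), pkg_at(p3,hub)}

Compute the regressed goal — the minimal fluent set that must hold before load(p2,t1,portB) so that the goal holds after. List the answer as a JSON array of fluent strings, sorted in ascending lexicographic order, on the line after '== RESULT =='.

Compute (G \ add) ∪ pre:
  G ∩ del = {}  (empty — regression defined)
  G \ add = {in(p2,t1), pkg_at(p3,hub)} \ {in(p2,t1)} = {pkg_at(p3,hub)}
  ∪ pre   = {pkg_at(p3,hub)} ∪ {pkg_at(p2,portB), truck_at(t1,portB)}
          = {pkg_at(p2,portB), pkg_at(p3,hub), truck_at(t1,portB)}

== RESULT ==
["pkg_at(p2,portB)", "pkg_at(p3,hub)", "truck_at(t1,portB)"]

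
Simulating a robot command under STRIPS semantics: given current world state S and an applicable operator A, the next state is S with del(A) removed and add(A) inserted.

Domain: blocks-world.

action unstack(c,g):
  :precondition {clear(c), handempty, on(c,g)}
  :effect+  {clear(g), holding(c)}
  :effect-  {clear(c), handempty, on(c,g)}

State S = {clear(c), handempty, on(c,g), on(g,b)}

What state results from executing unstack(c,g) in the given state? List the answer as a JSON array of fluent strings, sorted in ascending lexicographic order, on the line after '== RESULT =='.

Progress:
  pre ⊆ S: {clear(c), handempty, on(c,g)} ⊆ S  — applicable
  S \ del = {on(g,b)}
  ∪ add   = {clear(g), holding(c), on(g,b)}

== RESULT ==
["clear(g)", "holding(c)", "on(g,b)"]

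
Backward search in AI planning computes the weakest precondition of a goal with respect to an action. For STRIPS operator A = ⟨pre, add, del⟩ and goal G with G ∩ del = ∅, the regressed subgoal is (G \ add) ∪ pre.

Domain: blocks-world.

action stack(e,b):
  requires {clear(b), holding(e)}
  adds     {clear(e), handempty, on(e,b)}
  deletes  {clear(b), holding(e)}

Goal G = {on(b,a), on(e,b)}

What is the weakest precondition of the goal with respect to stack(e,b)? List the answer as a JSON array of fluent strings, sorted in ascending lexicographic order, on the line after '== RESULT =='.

Compute (G \ add) ∪ pre:
  G ∩ del = {}  (empty — regression defined)
  G \ add = {on(b,a), on(e,b)} \ {clear(e), handempty, on(e,b)} = {on(b,a)}
  ∪ pre   = {on(b,a)} ∪ {clear(b), holding(e)}
          = {clear(b), holding(e), on(b,a)}

== RESULT ==
["clear(b)", "holding(e)", "on(b,a)"]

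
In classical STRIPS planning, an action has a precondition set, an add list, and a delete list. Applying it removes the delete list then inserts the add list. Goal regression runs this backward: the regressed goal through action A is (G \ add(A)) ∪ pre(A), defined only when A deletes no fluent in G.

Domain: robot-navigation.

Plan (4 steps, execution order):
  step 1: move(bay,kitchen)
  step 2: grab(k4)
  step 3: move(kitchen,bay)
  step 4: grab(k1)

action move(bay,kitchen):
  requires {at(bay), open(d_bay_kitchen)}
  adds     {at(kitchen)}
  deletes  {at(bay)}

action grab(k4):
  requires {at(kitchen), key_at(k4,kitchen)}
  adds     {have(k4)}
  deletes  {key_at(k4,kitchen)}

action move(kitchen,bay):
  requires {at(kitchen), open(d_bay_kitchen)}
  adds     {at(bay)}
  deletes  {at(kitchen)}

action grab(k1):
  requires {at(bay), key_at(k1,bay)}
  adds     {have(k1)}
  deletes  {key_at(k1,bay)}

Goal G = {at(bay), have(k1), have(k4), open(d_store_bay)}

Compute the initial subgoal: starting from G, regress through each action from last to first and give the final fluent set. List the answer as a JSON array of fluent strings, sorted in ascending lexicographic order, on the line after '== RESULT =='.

Work backward from the goal:
  through step 4 (grab(k1)): drop {have(k1)}, keep {at(bay), have(k4), open(d_store_bay)}, require {at(bay), key_at(k1,bay)}
    → {at(bay), have(k4), key_at(k1,bay), open(d_store_bay)}
  through step 3 (move(kitchen,bay)): drop {at(bay)}, keep {have(k4), key_at(k1,bay), open(d_store_bay)}, require {at(kitchen), open(d_bay_kitchen)}
    → {at(kitchen), have(k4), key_at(k1,bay), open(d_bay_kitchen), open(d_store_bay)}
  through step 2 (grab(k4)): drop {have(k4)}, keep {at(kitchen), key_at(k1,bay), open(d_bay_kitchen), open(d_store_bay)}, require {at(kitchen), key_at(k4,kitchen)}
    → {at(kitchen), key_at(k1,bay), key_at(k4,kitchen), open(d_bay_kitchen), open(d_store_bay)}
  through step 1 (move(bay,kitchen)): drop {at(kitchen)}, keep {key_at(k1,bay), key_at(k4,kitchen), open(d_bay_kitchen), open(d_store_bay)}, require {at(bay), open(d_bay_kitchen)}
    → {at(bay), key_at(k1,bay), key_at(k4,kitchen), open(d_bay_kitchen), open(d_store_bay)}

== RESULT ==
["at(bay)", "key_at(k1,bay)", "key_at(k4,kitchen)", "open(d_bay_kitchen)", "open(d_store_bay)"]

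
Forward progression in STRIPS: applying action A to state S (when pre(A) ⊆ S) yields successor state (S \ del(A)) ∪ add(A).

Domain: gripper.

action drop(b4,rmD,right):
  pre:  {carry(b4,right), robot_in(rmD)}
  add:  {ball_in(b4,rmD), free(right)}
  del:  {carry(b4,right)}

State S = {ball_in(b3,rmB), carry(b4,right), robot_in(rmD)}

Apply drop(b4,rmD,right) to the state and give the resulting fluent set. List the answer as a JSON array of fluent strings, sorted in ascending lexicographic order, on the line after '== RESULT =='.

Progress:
  pre ⊆ S: {carry(b4,right), robot_in(rmD)} ⊆ S  — applicable
  S \ del = {ball_in(b3,rmB), robot_in(rmD)}
  ∪ add   = {ball_in(b3,rmB), ball_in(b4,rmD), free(right), robot_in(rmD)}

== RESULT ==
["ball_in(b3,rmB)", "ball_in(b4,rmD)", "free(right)", "robot_in(rmD)"]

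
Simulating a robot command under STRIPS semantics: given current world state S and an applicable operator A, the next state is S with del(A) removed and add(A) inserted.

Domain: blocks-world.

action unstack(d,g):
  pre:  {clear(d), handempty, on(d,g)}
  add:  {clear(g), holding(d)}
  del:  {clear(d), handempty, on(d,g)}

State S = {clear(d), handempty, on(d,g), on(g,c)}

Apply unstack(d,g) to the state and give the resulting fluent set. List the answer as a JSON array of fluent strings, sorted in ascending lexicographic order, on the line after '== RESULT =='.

Compute (S \ del) ∪ add:
  pre ⊆ S: {clear(d), handempty, on(d,g)} ⊆ S  — applicable
  S \ del = {on(g,c)}
  ∪ add   = {clear(g), holding(d), on(g,c)}

== RESULT ==
["clear(g)", "holding(d)", "on(g,c)"]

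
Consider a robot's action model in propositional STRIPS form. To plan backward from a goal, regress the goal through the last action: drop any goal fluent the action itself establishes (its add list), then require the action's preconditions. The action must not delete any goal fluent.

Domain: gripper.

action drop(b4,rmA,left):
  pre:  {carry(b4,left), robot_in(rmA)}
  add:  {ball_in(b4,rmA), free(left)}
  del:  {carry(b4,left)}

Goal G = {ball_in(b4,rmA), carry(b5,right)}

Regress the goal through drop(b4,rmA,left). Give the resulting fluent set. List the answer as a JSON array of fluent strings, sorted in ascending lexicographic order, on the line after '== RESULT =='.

Regress:
  G ∩ del = {}  (empty — regression defined)
  G \ add = {ball_in(b4,rmA), carry(b5,right)} \ {ball_in(b4,rmA), free(left)} = {carry(b5,right)}
  ∪ pre   = {carry(b5,right)} ∪ {carry(b4,left), robot_in(rmA)}
          = {carry(b4,left), carry(b5,right), robot_in(rmA)}

== RESULT ==
["carry(b4,left)", "carry(b5,right)", "robot_in(rmA)"]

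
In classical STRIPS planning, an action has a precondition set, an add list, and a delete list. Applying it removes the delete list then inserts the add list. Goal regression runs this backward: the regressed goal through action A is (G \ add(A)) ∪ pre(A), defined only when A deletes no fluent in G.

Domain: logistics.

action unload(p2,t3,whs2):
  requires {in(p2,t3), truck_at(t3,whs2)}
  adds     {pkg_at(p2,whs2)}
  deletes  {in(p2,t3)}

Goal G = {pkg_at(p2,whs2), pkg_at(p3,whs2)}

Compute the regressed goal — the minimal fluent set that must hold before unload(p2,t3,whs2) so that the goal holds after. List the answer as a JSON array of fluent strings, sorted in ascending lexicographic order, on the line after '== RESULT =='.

Compute (G \ add) ∪ pre:
  G ∩ del = {}  (empty — regression defined)
  G \ add = {pkg_at(p2,whs2), pkg_at(p3,whs2)} \ {pkg_at(p2,whs2)} = {pkg_at(p3,whs2)}
  ∪ pre   = {pkg_at(p3,whs2)} ∪ {in(p2,t3), truck_at(t3,whs2)}
          = {in(p2,t3), pkg_at(p3,whs2), truck_at(t3,whs2)}

== RESULT ==
["in(p2,t3)", "pkg_at(p3,whs2)", "truck_at(t3,whs2)"]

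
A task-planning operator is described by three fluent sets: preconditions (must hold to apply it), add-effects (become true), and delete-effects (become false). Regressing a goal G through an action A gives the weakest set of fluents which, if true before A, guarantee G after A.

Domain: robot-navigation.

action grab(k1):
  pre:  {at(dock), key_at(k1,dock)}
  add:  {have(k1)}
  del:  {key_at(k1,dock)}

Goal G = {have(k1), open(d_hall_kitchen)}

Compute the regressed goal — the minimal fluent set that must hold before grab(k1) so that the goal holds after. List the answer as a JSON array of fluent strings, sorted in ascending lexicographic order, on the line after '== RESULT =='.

Compute (G \ add) ∪ pre:
  G ∩ del = {}  (empty — regression defined)
  G \ add = {have(k1), open(d_hall_kitchen)} \ {have(k1)} = {open(d_hall_kitchen)}
  ∪ pre   = {open(d_hall_kitchen)} ∪ {at(dock), key_at(k1,dock)}
          = {at(dock), key_at(k1,dock), open(d_hall_kitchen)}

== RESULT ==
["at(dock)", "key_at(k1,dock)", "open(d_hall_kitchen)"]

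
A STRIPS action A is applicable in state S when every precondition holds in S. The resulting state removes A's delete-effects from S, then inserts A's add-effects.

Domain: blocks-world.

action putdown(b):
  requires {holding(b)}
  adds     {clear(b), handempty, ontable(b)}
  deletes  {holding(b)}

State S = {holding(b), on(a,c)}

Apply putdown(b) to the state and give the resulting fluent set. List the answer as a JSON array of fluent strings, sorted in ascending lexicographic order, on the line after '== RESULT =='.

Compute (S \ del) ∪ add:
  pre ⊆ S: {holding(b)} ⊆ S  — applicable
  S \ del = {on(a,c)}
  ∪ add   = {clear(b), handempty, on(a,c), ontable(b)}

== RESULT ==
["clear(b)", "handempty", "on(a,c)", "ontable(b)"]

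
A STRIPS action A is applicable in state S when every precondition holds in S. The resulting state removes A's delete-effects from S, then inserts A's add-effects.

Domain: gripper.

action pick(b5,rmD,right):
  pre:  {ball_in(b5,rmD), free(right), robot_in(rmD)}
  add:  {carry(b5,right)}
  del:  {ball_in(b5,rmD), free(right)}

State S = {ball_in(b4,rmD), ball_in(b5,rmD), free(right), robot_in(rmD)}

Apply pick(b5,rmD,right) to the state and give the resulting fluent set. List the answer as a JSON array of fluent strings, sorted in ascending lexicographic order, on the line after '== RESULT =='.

Compute (S \ del) ∪ add:
  pre ⊆ S: {ball_in(b5,rmD), free(right), robot_in(rmD)} ⊆ S  — applicable
  S \ del = {ball_in(b4,rmD), robot_in(rmD)}
  ∪ add   = {ball_in(b4,rmD), carry(b5,right), robot_in(rmD)}

== RESULT ==
["ball_in(b4,rmD)", "carry(b5,right)", "robot_in(rmD)"]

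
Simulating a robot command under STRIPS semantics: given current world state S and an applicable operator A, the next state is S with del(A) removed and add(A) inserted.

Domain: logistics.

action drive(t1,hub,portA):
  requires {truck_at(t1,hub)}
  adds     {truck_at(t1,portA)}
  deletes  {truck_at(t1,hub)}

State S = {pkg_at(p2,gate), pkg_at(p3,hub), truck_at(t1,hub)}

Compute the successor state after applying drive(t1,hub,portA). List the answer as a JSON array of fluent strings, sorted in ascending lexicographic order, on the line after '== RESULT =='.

Progress:
  pre ⊆ S: {truck_at(t1,hub)} ⊆ S  — applicable
  S \ del = {pkg_at(p2,gate), pkg_at(p3,hub)}
  ∪ add   = {pkg_at(p2,gate), pkg_at(p3,hub), truck_at(t1,portA)}

== RESULT ==
["pkg_at(p2,gate)", "pkg_at(p3,hub)", "truck_at(t1,portA)"]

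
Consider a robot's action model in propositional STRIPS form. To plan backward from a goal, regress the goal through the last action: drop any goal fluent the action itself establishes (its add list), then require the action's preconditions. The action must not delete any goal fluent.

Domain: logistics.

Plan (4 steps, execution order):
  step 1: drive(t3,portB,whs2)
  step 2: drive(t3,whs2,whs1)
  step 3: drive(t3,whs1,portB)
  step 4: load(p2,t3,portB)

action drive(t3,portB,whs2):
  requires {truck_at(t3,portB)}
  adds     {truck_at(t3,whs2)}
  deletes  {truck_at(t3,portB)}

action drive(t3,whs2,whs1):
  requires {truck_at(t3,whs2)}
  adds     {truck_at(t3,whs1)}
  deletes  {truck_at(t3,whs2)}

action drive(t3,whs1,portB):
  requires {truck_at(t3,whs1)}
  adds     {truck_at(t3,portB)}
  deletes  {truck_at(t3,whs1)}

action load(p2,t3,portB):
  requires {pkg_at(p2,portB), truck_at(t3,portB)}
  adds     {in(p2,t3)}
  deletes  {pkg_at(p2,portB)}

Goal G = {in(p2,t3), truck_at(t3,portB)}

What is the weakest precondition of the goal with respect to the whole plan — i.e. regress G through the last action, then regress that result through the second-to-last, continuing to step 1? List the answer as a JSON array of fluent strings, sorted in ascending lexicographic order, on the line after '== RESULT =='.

Work backward from the goal:
  through step 4 (load(p2,t3,portB)): drop {in(p2,t3)}, keep {truck_at(t3,portB)}, require {pkg_at(p2,portB), truck_at(t3,portB)}
    → {pkg_at(p2,portB), truck_at(t3,portB)}
  through step 3 (drive(t3,whs1,portB)): drop {truck_at(t3,portB)}, keep {pkg_at(p2,portB)}, require {truck_at(t3,whs1)}
    → {pkg_at(p2,portB), truck_at(t3,whs1)}
  through step 2 (drive(t3,whs2,whs1)): drop {truck_at(t3,whs1)}, keep {pkg_at(p2,portB)}, require {truck_at(t3,whs2)}
    → {pkg_at(p2,portB), truck_at(t3,whs2)}
  through step 1 (drive(t3,portB,whs2)): drop {truck_at(t3,whs2)}, keep {pkg_at(p2,portB)}, require {truck_at(t3,portB)}
    → {pkg_at(p2,portB), truck_at(t3,portB)}

== RESULT ==
["pkg_at(p2,portB)", "truck_at(t3,portB)"]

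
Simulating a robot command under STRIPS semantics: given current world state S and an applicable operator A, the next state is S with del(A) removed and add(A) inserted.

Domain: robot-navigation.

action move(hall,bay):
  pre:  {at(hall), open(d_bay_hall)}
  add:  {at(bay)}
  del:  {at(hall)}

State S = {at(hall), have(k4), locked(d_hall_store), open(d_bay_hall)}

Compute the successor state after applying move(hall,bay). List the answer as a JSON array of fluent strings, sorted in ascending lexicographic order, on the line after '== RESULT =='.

Compute (S \ del) ∪ add:
  pre ⊆ S: {at(hall), open(d_bay_hall)} ⊆ S  — applicable
  S \ del = {have(k4), locked(d_hall_store), open(d_bay_hall)}
  ∪ add   = {at(bay), have(k4), locked(d_hall_store), open(d_bay_hall)}

== RESULT ==
["at(bay)", "have(k4)", "locked(d_hall_store)", "open(d_bay_hall)"]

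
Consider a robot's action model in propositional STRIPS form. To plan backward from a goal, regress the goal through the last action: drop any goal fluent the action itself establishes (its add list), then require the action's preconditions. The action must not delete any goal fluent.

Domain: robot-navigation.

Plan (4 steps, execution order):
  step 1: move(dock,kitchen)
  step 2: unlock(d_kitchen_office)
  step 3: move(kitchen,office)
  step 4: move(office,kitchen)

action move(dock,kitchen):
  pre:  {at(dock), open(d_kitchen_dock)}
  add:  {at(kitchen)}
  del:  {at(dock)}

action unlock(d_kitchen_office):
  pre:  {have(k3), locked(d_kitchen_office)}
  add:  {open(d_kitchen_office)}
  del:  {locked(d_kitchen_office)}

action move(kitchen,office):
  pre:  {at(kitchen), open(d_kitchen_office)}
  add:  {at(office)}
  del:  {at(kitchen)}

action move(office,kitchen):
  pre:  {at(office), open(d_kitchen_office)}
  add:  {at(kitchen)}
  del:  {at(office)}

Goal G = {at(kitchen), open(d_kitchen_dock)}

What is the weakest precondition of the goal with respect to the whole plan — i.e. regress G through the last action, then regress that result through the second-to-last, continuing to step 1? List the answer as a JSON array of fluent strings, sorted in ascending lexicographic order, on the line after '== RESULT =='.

Work backward from the goal:
  through step 4 (move(office,kitchen)): drop {at(kitchen)}, keep {open(d_kitchen_dock)}, require {at(office), open(d_kitchen_office)}
    → {at(office), open(d_kitchen_dock), open(d_kitchen_office)}
  through step 3 (move(kitchen,office)): drop {at(office)}, keep {open(d_kitchen_dock), open(d_kitchen_office)}, require {at(kitchen), open(d_kitchen_office)}
    → {at(kitchen), open(d_kitchen_dock), open(d_kitchen_office)}
  through step 2 (unlock(d_kitchen_office)): drop {open(d_kitchen_office)}, keep {at(kitchen), open(d_kitchen_dock)}, require {have(k3), locked(d_kitchen_office)}
    → {at(kitchen), have(k3), locked(d_kitchen_office), open(d_kitchen_dock)}
  through step 1 (move(dock,kitchen)): drop {at(kitchen)}, keep {have(k3), locked(d_kitchen_office), open(d_kitchen_dock)}, require {at(dock), open(d_kitchen_dock)}
    → {at(dock), have(k3), locked(d_kitchen_office), open(d_kitchen_dock)}

== RESULT ==
["at(dock)", "have(k3)", "locked(d_kitchen_office)", "open(d_kitchen_dock)"]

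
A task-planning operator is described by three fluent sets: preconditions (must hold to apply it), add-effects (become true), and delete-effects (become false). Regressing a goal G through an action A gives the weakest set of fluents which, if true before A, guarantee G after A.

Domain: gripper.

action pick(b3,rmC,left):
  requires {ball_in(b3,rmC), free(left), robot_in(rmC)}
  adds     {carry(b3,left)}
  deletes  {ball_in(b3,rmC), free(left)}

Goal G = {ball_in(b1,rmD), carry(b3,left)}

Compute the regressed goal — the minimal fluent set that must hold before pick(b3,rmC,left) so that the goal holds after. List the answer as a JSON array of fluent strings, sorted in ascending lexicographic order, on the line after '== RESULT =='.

Compute (G \ add) ∪ pre:
  G ∩ del = {}  (empty — regression defined)
  G \ add = {ball_in(b1,rmD), carry(b3,left)} \ {carry(b3,left)} = {ball_in(b1,rmD)}
  ∪ pre   = {ball_in(b1,rmD)} ∪ {ball_in(b3,rmC), free(left), robot_in(rmC)}
          = {ball_in(b1,rmD), ball_in(b3,rmC), free(left), robot_in(rmC)}

== RESULT ==
["ball_in(b1,rmD)", "ball_in(b3,rmC)", "free(left)", "robot_in(rmC)"]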